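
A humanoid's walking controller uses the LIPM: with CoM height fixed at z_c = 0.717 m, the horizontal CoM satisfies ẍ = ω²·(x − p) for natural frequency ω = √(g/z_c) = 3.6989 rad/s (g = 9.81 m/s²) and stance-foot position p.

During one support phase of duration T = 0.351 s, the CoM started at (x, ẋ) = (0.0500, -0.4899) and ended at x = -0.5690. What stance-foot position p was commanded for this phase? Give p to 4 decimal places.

p = 0.4575

ωT = 3.6989·0.351 = 1.298314; cosh(ωT) = 1.968053, sinh(ωT) = 1.695062
x(T) = p + (x₀−p)·cosh(ωT) + (ẋ₀/ω)·sinh(ωT) ⇒ p·(1 − cosh) = x(T) − x₀·cosh − (ẋ₀/ω)·sinh
numerator   = -0.5690 − (0.0500)·1.968053 − (-0.4899/3.6989)·1.695062 = -0.442901
denominator = 1 − 1.968053 = -0.968053
p = -0.442901 / -0.968053 = 0.4575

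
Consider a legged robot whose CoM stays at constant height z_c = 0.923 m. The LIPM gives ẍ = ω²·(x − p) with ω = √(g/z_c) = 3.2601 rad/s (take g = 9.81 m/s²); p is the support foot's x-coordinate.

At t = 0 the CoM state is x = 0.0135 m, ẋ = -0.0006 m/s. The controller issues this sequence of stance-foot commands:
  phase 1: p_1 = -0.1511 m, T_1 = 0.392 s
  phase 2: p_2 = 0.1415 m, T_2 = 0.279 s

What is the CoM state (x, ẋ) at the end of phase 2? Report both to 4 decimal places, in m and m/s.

phase 1: p=-0.1511, T=0.392, ωT=1.277959, cosh=1.933956, sinh=1.655351; start (x,ẋ)=(0.013500, -0.000600) → end (x,ẋ)=(0.166925, 0.887122)
phase 2: p=0.1415, T=0.279, ωT=0.909568, cosh=1.442974, sinh=1.040276; start (x,ẋ)=(0.166925, 0.887122) → end (x,ẋ)=(0.461261, 1.366318)

x = 0.4613, ẋ = 1.3663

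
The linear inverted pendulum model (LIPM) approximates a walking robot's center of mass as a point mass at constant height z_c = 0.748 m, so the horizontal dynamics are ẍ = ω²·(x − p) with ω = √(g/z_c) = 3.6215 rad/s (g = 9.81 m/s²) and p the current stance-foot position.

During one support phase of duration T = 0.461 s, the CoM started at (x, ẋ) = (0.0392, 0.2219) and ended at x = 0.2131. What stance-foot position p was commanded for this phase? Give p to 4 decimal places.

ωT = 3.6215·0.461 = 1.669512; cosh(ωT) = 2.748956, sinh(ωT) = 2.560617
x(T) = p + (x₀−p)·cosh(ωT) + (ẋ₀/ω)·sinh(ωT) ⇒ p·(1 − cosh) = x(T) − x₀·cosh − (ẋ₀/ω)·sinh
numerator   = 0.2131 − (0.0392)·2.748956 − (0.2219/3.6215)·2.560617 = -0.051556
denominator = 1 − 2.748956 = -1.748956
p = -0.051556 / -1.748956 = 0.0295

p = 0.0295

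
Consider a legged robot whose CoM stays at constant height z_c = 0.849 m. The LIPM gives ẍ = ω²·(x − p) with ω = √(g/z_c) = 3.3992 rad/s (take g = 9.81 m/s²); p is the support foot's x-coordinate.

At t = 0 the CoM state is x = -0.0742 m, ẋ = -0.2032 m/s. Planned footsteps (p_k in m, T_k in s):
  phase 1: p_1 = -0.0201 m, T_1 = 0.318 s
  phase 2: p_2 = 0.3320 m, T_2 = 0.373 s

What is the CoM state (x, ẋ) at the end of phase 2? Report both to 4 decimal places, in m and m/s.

x = -0.9392, ẋ = -3.9861

phase 1: p=-0.0201, T=0.318, ωT=1.080946, cosh=1.643370, sinh=1.304095; start (x,ẋ)=(-0.074200, -0.203200) → end (x,ẋ)=(-0.186964, -0.573752)
phase 2: p=0.3320, T=0.373, ωT=1.267902, cosh=1.917405, sinh=1.635983; start (x,ẋ)=(-0.186964, -0.573752) → end (x,ẋ)=(-0.939201, -3.986088)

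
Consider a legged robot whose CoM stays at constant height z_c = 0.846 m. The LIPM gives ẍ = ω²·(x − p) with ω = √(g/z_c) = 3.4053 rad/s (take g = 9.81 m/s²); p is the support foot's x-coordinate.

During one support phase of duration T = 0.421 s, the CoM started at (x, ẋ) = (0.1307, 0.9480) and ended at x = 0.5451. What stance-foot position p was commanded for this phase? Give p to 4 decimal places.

ωT = 3.4053·0.421 = 1.433631; cosh(ωT) = 2.216171, sinh(ωT) = 1.977730
x(T) = p + (x₀−p)·cosh(ωT) + (ẋ₀/ω)·sinh(ωT) ⇒ p·(1 − cosh) = x(T) − x₀·cosh − (ẋ₀/ω)·sinh
numerator   = 0.5451 − (0.1307)·2.216171 − (0.9480/3.4053)·1.977730 = -0.295133
denominator = 1 − 2.216171 = -1.216171
p = -0.295133 / -1.216171 = 0.2427

p = 0.2427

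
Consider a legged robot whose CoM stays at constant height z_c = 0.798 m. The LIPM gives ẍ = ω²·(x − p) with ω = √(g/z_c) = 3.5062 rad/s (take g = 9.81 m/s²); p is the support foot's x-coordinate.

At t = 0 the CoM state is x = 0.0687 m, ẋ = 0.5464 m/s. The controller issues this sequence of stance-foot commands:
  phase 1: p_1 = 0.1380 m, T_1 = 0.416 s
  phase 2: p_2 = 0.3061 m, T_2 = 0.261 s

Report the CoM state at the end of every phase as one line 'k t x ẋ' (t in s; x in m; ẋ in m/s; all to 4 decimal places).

1 0.4160 0.2979 0.7441
2 0.6770 0.5167 1.0478

phase 1: p=0.1380, T=0.416, ωT=1.458579, cosh=2.266206, sinh=2.033640; start (x,ẋ)=(0.068700, 0.546400) → end (x,ẋ)=(0.297871, 0.744122)
phase 2: p=0.3061, T=0.261, ωT=0.915118, cosh=1.448770, sinh=1.048301; start (x,ẋ)=(0.297871, 0.744122) → end (x,ẋ)=(0.516659, 1.047814)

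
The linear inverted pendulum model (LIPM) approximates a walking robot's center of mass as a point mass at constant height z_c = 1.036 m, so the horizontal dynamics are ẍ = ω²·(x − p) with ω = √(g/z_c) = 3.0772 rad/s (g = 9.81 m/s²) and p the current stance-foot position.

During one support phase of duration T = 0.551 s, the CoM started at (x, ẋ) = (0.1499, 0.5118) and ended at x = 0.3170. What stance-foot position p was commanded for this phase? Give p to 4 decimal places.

p = 0.2990

ωT = 3.0772·0.551 = 1.695537; cosh(ωT) = 2.816537, sinh(ωT) = 2.633036
x(T) = p + (x₀−p)·cosh(ωT) + (ẋ₀/ω)·sinh(ωT) ⇒ p·(1 − cosh) = x(T) − x₀·cosh − (ẋ₀/ω)·sinh
numerator   = 0.3170 − (0.1499)·2.816537 − (0.5118/3.0772)·2.633036 = -0.543125
denominator = 1 − 2.816537 = -1.816537
p = -0.543125 / -1.816537 = 0.2990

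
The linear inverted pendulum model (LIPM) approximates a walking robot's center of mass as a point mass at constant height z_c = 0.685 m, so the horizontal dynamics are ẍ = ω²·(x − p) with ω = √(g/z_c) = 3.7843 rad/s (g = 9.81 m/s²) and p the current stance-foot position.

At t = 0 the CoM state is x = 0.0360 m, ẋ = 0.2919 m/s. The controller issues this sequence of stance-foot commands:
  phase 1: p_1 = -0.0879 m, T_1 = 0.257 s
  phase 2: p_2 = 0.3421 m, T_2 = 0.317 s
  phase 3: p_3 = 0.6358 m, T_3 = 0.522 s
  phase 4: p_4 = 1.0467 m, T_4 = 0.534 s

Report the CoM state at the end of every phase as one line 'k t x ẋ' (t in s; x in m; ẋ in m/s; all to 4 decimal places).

phase 1: p=-0.0879, T=0.257, ωT=0.972565, cosh=1.511416, sinh=1.133304; start (x,ẋ)=(0.036000, 0.291900) → end (x,ẋ)=(0.186781, 0.972560)
phase 2: p=0.3421, T=0.317, ωT=1.199623, cosh=1.810087, sinh=1.508779; start (x,ẋ)=(0.186781, 0.972560) → end (x,ẋ)=(0.448714, 0.873598)
phase 3: p=0.6358, T=0.522, ωT=1.975405, cosh=3.674121, sinh=3.535415; start (x,ẋ)=(0.448714, 0.873598) → end (x,ẋ)=(0.764566, 0.706665)
phase 4: p=1.0467, T=0.534, ωT=2.020816, cosh=3.838514, sinh=3.705966; start (x,ẋ)=(0.764566, 0.706665) → end (x,ẋ)=(0.655762, -1.244241)

1 0.2570 0.1868 0.9726
2 0.5740 0.4487 0.8736
3 1.0960 0.7646 0.7067
4 1.6300 0.6558 -1.2442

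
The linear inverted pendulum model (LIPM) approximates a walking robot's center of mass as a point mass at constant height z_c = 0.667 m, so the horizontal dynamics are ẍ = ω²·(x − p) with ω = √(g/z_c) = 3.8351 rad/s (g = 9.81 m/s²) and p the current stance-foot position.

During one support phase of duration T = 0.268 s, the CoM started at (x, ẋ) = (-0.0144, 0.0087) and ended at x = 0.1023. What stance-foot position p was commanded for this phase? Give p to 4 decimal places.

ωT = 3.8351·0.268 = 1.027807; cosh(ωT) = 1.576360, sinh(ωT) = 1.218569
x(T) = p + (x₀−p)·cosh(ωT) + (ẋ₀/ω)·sinh(ωT) ⇒ p·(1 − cosh) = x(T) − x₀·cosh − (ẋ₀/ω)·sinh
numerator   = 0.1023 − (-0.0144)·1.576360 − (0.0087/3.8351)·1.218569 = 0.122235
denominator = 1 − 1.576360 = -0.576360
p = 0.122235 / -0.576360 = -0.2121

p = -0.2121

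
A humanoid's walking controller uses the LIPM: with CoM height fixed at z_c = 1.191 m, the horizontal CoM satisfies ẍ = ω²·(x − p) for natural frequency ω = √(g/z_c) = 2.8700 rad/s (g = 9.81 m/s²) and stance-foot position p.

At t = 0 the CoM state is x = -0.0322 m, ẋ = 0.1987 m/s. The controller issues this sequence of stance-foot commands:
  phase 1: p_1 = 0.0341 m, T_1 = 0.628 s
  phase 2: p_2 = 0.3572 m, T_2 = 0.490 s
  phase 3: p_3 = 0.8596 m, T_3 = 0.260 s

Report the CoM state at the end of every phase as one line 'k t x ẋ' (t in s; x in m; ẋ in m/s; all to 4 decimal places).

phase 1: p=0.0341, T=0.628, ωT=1.802360, cosh=3.114425, sinh=2.949516; start (x,ẋ)=(-0.032200, 0.198700) → end (x,ẋ)=(0.031819, 0.057599)
phase 2: p=0.3572, T=0.490, ωT=1.406300, cosh=2.162938, sinh=1.917890; start (x,ẋ)=(0.031819, 0.057599) → end (x,ẋ)=(-0.308088, -1.666426)
phase 3: p=0.8596, T=0.260, ωT=0.746200, cosh=1.291568, sinh=0.817403; start (x,ẋ)=(-0.308088, -1.666426) → end (x,ẋ)=(-1.123163, -4.891637)

1 0.6280 0.0318 0.0576
2 1.1180 -0.3081 -1.6664
3 1.3780 -1.1232 -4.8916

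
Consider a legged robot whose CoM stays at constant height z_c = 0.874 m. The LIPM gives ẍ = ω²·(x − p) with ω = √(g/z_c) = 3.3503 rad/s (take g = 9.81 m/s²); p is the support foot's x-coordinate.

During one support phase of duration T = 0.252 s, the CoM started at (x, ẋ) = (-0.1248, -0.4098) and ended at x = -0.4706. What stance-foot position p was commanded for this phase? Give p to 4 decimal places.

p = 0.4831

ωT = 3.3503·0.252 = 0.844276; cosh(ωT) = 1.378080, sinh(ωT) = 0.948212
x(T) = p + (x₀−p)·cosh(ωT) + (ẋ₀/ω)·sinh(ωT) ⇒ p·(1 − cosh) = x(T) − x₀·cosh − (ẋ₀/ω)·sinh
numerator   = -0.4706 − (-0.1248)·1.378080 − (-0.4098/3.3503)·0.948212 = -0.182633
denominator = 1 − 1.378080 = -0.378080
p = -0.182633 / -0.378080 = 0.4831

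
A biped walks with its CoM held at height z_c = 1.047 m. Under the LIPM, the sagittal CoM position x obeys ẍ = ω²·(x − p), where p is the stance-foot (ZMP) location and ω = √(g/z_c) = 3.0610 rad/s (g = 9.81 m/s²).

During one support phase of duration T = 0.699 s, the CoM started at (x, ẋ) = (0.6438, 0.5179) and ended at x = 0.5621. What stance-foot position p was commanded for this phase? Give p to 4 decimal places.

ωT = 3.0610·0.699 = 2.139639; cosh(ωT) = 4.307034, sinh(ωT) = 4.189336
x(T) = p + (x₀−p)·cosh(ωT) + (ẋ₀/ω)·sinh(ωT) ⇒ p·(1 − cosh) = x(T) − x₀·cosh − (ẋ₀/ω)·sinh
numerator   = 0.5621 − (0.6438)·4.307034 − (0.5179/3.0610)·4.189336 = -2.919575
denominator = 1 − 4.307034 = -3.307034
p = -2.919575 / -3.307034 = 0.8828

p = 0.8828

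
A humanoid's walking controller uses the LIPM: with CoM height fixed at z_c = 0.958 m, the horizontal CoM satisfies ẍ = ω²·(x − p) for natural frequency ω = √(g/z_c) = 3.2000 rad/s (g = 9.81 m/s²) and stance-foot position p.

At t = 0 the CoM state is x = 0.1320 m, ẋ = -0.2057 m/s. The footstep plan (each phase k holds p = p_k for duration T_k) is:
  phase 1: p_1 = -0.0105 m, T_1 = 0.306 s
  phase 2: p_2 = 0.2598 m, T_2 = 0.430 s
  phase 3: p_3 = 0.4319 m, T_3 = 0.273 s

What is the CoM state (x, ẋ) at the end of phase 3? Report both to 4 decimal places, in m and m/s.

x = -0.1146, ẋ = -1.4538

phase 1: p=-0.0105, T=0.306, ωT=0.979200, cosh=1.518968, sinh=1.143357; start (x,ẋ)=(0.132000, -0.205700) → end (x,ẋ)=(0.132457, 0.208919)
phase 2: p=0.2598, T=0.430, ωT=1.376000, cosh=2.105810, sinh=1.853223; start (x,ẋ)=(0.132457, 0.208919) → end (x,ẋ)=(0.112631, -0.315243)
phase 3: p=0.4319, T=0.273, ωT=0.873600, cosh=1.406483, sinh=0.989037; start (x,ẋ)=(0.112631, -0.315243) → end (x,ẋ)=(-0.114580, -1.453844)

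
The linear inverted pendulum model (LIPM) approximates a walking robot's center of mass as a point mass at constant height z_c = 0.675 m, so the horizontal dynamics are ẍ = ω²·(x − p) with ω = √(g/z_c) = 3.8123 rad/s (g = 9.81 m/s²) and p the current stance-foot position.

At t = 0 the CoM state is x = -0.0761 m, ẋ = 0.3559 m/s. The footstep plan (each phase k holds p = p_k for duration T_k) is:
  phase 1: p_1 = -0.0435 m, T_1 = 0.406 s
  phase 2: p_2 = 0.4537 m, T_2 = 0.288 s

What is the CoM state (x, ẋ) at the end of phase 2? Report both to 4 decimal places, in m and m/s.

phase 1: p=-0.0435, T=0.406, ωT=1.547794, cosh=2.456902, sinh=2.244185; start (x,ẋ)=(-0.076100, 0.355900) → end (x,ẋ)=(0.085913, 0.595502)
phase 2: p=0.4537, T=0.288, ωT=1.097942, cosh=1.665774, sinh=1.332217; start (x,ẋ)=(0.085913, 0.595502) → end (x,ẋ)=(0.049149, -0.875952)

x = 0.0491, ẋ = -0.8760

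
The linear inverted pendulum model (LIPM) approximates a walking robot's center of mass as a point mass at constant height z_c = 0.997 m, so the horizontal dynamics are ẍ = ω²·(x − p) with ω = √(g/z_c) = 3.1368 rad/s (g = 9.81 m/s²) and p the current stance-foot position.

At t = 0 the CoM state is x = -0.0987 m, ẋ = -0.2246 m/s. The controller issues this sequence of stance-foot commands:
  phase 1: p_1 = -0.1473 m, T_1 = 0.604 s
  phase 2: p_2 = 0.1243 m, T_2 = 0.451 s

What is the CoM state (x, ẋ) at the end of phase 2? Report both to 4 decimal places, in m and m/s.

x = -0.7801, ẋ = -2.6436

phase 1: p=-0.1473, T=0.604, ωT=1.894627, cosh=3.400222, sinh=3.249847; start (x,ẋ)=(-0.098700, -0.224600) → end (x,ẋ)=(-0.214744, -0.268256)
phase 2: p=0.1243, T=0.451, ωT=1.414697, cosh=2.179119, sinh=1.936120; start (x,ẋ)=(-0.214744, -0.268256) → end (x,ẋ)=(-0.780091, -2.643647)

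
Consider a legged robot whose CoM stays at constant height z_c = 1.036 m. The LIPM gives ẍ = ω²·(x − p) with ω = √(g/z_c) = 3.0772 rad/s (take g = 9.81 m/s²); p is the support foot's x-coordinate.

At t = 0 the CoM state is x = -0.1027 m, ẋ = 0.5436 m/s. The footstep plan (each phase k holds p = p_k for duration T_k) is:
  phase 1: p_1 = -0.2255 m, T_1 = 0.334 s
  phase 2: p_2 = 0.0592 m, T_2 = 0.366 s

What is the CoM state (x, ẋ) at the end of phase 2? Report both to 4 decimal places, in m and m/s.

x = 0.8615, ẋ = 2.7721

phase 1: p=-0.2255, T=0.334, ωT=1.027785, cosh=1.576333, sinh=1.218535; start (x,ẋ)=(-0.102700, 0.543600) → end (x,ẋ)=(0.183333, 1.317355)
phase 2: p=0.0592, T=0.366, ωT=1.126255, cosh=1.704165, sinh=1.379920; start (x,ẋ)=(0.183333, 1.317355) → end (x,ẋ)=(0.861489, 2.772095)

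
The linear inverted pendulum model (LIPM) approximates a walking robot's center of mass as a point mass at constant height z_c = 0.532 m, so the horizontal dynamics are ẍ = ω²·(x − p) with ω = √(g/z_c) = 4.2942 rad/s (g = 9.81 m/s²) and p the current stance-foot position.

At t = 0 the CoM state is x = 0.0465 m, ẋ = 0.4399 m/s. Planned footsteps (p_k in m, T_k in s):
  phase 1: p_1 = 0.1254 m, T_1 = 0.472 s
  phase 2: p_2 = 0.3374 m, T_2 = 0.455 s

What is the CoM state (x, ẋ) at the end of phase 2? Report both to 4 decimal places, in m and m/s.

phase 1: p=0.1254, T=0.472, ωT=2.026862, cosh=3.860991, sinh=3.729243; start (x,ẋ)=(0.046500, 0.439900) → end (x,ẋ)=(0.202793, 0.434936)
phase 2: p=0.3374, T=0.455, ωT=1.953861, cosh=3.598802, sinh=3.457076; start (x,ẋ)=(0.202793, 0.434936) → end (x,ẋ)=(0.203126, -0.433037)

x = 0.2031, ẋ = -0.4330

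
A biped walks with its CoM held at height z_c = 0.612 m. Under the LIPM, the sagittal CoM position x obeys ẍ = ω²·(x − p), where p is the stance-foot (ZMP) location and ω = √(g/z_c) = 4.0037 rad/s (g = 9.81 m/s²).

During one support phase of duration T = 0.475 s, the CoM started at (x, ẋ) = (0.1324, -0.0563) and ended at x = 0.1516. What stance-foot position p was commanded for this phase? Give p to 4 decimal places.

ωT = 4.0037·0.475 = 1.901757; cosh(ωT) = 3.423481, sinh(ωT) = 3.274175
x(T) = p + (x₀−p)·cosh(ωT) + (ẋ₀/ω)·sinh(ωT) ⇒ p·(1 − cosh) = x(T) − x₀·cosh − (ẋ₀/ω)·sinh
numerator   = 0.1516 − (0.1324)·3.423481 − (-0.0563/4.0037)·3.274175 = -0.255627
denominator = 1 − 3.423481 = -2.423481
p = -0.255627 / -2.423481 = 0.1055

p = 0.1055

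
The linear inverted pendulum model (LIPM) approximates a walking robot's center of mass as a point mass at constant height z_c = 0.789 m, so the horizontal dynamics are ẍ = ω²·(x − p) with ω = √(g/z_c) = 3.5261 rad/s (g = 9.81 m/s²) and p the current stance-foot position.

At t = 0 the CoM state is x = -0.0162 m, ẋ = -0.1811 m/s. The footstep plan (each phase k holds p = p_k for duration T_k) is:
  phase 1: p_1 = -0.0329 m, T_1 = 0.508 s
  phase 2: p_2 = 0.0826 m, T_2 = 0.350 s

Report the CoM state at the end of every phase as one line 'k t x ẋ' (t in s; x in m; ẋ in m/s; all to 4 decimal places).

phase 1: p=-0.0329, T=0.508, ωT=1.791259, cosh=3.081873, sinh=2.915123; start (x,ẋ)=(-0.016200, -0.181100) → end (x,ẋ)=(-0.131153, -0.386468)
phase 2: p=0.0826, T=0.350, ωT=1.234135, cosh=1.863246, sinh=1.572160; start (x,ẋ)=(-0.131153, -0.386468) → end (x,ẋ)=(-0.487986, -1.905044)

1 0.5080 -0.1312 -0.3865
2 0.8580 -0.4880 -1.9050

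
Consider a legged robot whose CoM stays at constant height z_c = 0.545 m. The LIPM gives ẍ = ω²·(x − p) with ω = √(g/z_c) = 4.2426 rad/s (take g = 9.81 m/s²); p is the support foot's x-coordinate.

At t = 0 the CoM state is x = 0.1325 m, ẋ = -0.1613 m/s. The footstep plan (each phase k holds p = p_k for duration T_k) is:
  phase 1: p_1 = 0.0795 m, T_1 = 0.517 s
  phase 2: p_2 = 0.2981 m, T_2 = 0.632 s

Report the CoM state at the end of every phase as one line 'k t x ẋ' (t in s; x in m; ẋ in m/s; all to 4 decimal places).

1 0.5170 0.1517 0.2634
2 1.1490 -0.3245 -2.5809

phase 1: p=0.0795, T=0.517, ωT=2.193424, cosh=4.538698, sinh=4.427164; start (x,ẋ)=(0.132500, -0.161300) → end (x,ẋ)=(0.151734, 0.263390)
phase 2: p=0.2981, T=0.632, ωT=2.681323, cosh=7.336439, sinh=7.267966; start (x,ẋ)=(0.151734, 0.263390) → end (x,ẋ)=(-0.324493, -2.580858)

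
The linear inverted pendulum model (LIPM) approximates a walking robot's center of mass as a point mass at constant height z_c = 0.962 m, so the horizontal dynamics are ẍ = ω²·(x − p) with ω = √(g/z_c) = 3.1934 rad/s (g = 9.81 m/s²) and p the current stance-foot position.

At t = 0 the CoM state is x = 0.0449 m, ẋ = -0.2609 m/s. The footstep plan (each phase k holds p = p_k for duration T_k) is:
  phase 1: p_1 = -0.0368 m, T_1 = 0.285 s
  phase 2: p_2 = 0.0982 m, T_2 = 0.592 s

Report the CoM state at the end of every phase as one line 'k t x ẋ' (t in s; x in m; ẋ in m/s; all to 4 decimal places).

1 0.2850 -0.0039 -0.1050
2 0.8770 -0.3541 -1.4108

phase 1: p=-0.0368, T=0.285, ωT=0.910119, cosh=1.443547, sinh=1.041071; start (x,ẋ)=(0.044900, -0.260900) → end (x,ẋ)=(-0.003917, -0.105005)
phase 2: p=0.0982, T=0.592, ωT=1.890493, cosh=3.386814, sinh=3.235817; start (x,ẋ)=(-0.003917, -0.105005) → end (x,ẋ)=(-0.354053, -1.410839)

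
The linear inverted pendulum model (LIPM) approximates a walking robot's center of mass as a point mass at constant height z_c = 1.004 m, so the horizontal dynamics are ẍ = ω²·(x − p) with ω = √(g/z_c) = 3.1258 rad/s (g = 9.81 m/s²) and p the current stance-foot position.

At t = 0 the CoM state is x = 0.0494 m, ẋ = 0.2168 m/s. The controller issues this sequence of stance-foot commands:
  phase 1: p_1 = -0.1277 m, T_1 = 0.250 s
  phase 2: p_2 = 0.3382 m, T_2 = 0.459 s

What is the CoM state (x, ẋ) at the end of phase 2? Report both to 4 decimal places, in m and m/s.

x = 0.4408, ẋ = 0.6310

phase 1: p=-0.1277, T=0.250, ωT=0.781450, cosh=1.321190, sinh=0.863448; start (x,ẋ)=(0.049400, 0.216800) → end (x,ẋ)=(0.166170, 0.764421)
phase 2: p=0.3382, T=0.459, ωT=1.434742, cosh=2.218370, sinh=1.980193; start (x,ẋ)=(0.166170, 0.764421) → end (x,ẋ)=(0.440834, 0.630956)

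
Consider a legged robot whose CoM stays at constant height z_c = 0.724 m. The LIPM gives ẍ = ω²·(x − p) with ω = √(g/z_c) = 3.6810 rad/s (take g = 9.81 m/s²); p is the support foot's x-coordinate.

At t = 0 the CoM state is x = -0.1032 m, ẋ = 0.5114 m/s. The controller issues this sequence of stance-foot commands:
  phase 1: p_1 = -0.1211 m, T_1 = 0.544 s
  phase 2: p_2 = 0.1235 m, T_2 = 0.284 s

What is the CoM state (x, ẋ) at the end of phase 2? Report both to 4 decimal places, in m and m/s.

x = 1.3820, ẋ = 4.9701

phase 1: p=-0.1211, T=0.544, ωT=2.002464, cosh=3.771144, sinh=3.636141; start (x,ẋ)=(-0.103200, 0.511400) → end (x,ẋ)=(0.451571, 2.168148)
phase 2: p=0.1235, T=0.284, ωT=1.045404, cosh=1.598049, sinh=1.246499; start (x,ẋ)=(0.451571, 2.168148) → end (x,ẋ)=(1.381975, 4.970116)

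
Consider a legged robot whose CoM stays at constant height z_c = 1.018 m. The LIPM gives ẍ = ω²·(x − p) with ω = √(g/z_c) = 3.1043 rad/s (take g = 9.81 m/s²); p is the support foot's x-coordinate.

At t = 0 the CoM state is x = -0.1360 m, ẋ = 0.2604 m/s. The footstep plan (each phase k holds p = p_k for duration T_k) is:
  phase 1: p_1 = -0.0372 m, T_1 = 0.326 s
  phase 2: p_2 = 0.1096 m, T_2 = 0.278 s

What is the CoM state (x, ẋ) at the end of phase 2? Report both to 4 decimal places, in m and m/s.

phase 1: p=-0.0372, T=0.326, ωT=1.012002, cosh=1.557297, sinh=1.193806; start (x,ẋ)=(-0.136000, 0.260400) → end (x,ẋ)=(-0.090920, 0.039374)
phase 2: p=0.1096, T=0.278, ωT=0.862995, cosh=1.396073, sinh=0.974177; start (x,ẋ)=(-0.090920, 0.039374) → end (x,ẋ)=(-0.157985, -0.551431)

x = -0.1580, ẋ = -0.5514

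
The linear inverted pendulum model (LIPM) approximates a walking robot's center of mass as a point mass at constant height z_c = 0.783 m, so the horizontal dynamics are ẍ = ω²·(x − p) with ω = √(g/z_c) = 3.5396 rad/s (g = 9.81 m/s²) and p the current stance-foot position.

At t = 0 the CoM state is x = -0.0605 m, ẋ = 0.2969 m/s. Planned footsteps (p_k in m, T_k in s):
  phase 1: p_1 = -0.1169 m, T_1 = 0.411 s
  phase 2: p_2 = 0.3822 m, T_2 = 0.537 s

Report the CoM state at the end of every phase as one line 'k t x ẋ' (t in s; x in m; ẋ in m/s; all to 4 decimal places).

1 0.4110 0.1803 1.0748
2 0.9480 0.6850 1.3391

phase 1: p=-0.1169, T=0.411, ωT=1.454776, cosh=2.258487, sinh=2.025035; start (x,ẋ)=(-0.060500, 0.296900) → end (x,ẋ)=(0.180338, 1.074810)
phase 2: p=0.3822, T=0.537, ωT=1.900765, cosh=3.420233, sinh=3.270779; start (x,ẋ)=(0.180338, 1.074810) → end (x,ẋ)=(0.684965, 1.339089)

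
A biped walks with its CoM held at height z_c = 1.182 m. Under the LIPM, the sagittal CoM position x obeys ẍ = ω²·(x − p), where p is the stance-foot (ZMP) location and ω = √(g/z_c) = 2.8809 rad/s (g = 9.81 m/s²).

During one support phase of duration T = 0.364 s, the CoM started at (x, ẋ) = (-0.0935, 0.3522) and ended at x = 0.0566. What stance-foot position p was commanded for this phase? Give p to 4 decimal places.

ωT = 2.8809·0.364 = 1.048648; cosh(ωT) = 1.602100, sinh(ωT) = 1.251689
x(T) = p + (x₀−p)·cosh(ωT) + (ẋ₀/ω)·sinh(ωT) ⇒ p·(1 − cosh) = x(T) − x₀·cosh − (ẋ₀/ω)·sinh
numerator   = 0.0566 − (-0.0935)·1.602100 − (0.3522/2.8809)·1.251689 = 0.053373
denominator = 1 − 1.602100 = -0.602100
p = 0.053373 / -0.602100 = -0.0886

p = -0.0886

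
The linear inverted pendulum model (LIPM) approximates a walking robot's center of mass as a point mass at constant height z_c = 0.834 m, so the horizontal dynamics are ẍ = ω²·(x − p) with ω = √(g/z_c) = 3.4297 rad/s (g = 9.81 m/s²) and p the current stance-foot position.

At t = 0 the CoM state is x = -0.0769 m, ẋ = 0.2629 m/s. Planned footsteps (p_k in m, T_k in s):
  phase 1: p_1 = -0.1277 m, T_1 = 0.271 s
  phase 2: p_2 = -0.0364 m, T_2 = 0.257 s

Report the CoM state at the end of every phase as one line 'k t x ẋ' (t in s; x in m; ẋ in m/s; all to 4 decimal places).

phase 1: p=-0.1277, T=0.271, ωT=0.929449, cosh=1.463942, sinh=1.069170; start (x,ẋ)=(-0.076900, 0.262900) → end (x,ẋ)=(0.028624, 0.571151)
phase 2: p=-0.0364, T=0.257, ωT=0.881433, cosh=1.414273, sinh=1.000084; start (x,ẋ)=(0.028624, 0.571151) → end (x,ẋ)=(0.222107, 1.030796)

1 0.2710 0.0286 0.5712
2 0.5280 0.2221 1.0308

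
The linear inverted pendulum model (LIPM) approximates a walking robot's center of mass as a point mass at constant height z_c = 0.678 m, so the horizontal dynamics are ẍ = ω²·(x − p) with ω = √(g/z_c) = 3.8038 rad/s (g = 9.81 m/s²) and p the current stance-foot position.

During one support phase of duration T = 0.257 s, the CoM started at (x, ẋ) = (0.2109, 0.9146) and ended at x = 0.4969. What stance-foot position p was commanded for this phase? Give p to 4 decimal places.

p = 0.1883

ωT = 3.8038·0.257 = 0.977577; cosh(ωT) = 1.517114, sinh(ωT) = 1.140893
x(T) = p + (x₀−p)·cosh(ωT) + (ẋ₀/ω)·sinh(ωT) ⇒ p·(1 − cosh) = x(T) − x₀·cosh − (ẋ₀/ω)·sinh
numerator   = 0.4969 − (0.2109)·1.517114 − (0.9146/3.8038)·1.140893 = -0.097380
denominator = 1 − 1.517114 = -0.517114
p = -0.097380 / -0.517114 = 0.1883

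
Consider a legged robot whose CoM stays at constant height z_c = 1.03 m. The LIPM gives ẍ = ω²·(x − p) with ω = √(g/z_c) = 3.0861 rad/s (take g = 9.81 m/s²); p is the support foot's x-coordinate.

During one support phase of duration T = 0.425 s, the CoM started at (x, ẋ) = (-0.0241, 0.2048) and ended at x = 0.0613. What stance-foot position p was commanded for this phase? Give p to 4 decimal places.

ωT = 3.0861·0.425 = 1.311592; cosh(ωT) = 1.990736, sinh(ωT) = 1.721345
x(T) = p + (x₀−p)·cosh(ωT) + (ẋ₀/ω)·sinh(ωT) ⇒ p·(1 − cosh) = x(T) − x₀·cosh − (ẋ₀/ω)·sinh
numerator   = 0.0613 − (-0.0241)·1.990736 − (0.2048/3.0861)·1.721345 = -0.004955
denominator = 1 − 1.990736 = -0.990736
p = -0.004955 / -0.990736 = 0.0050

p = 0.0050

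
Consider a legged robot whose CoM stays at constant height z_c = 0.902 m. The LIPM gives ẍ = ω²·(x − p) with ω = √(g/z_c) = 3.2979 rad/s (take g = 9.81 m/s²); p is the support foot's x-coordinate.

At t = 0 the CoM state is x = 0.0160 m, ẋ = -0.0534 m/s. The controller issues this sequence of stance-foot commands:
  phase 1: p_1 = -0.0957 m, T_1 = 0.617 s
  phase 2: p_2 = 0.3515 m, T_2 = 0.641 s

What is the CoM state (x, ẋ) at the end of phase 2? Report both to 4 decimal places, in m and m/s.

x = 1.4994, ẋ = 3.9570

phase 1: p=-0.0957, T=0.617, ωT=2.034804, cosh=3.890730, sinh=3.760024; start (x,ẋ)=(0.016000, -0.053400) → end (x,ẋ)=(0.278012, 1.177336)
phase 2: p=0.3515, T=0.641, ωT=2.113954, cosh=4.200839, sinh=4.080080; start (x,ẋ)=(0.278012, 1.177336) → end (x,ẋ)=(1.499358, 3.956963)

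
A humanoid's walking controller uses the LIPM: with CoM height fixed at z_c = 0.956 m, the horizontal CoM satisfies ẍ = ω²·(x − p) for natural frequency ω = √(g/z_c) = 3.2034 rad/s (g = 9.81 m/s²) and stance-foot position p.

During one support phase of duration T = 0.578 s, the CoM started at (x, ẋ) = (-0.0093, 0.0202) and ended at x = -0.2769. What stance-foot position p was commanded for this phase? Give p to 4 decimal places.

p = 0.1176

ωT = 3.2034·0.578 = 1.851565; cosh(ωT) = 3.263386, sinh(ωT) = 3.106395
x(T) = p + (x₀−p)·cosh(ωT) + (ẋ₀/ω)·sinh(ωT) ⇒ p·(1 − cosh) = x(T) − x₀·cosh − (ẋ₀/ω)·sinh
numerator   = -0.2769 − (-0.0093)·3.263386 − (0.0202/3.2034)·3.106395 = -0.266139
denominator = 1 − 3.263386 = -2.263386
p = -0.266139 / -2.263386 = 0.1176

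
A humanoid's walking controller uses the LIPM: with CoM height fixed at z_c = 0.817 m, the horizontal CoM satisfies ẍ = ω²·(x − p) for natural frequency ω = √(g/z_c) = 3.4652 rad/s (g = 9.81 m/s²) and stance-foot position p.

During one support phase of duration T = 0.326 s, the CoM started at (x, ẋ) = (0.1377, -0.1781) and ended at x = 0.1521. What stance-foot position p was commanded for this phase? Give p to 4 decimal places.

p = 0.0169

ωT = 3.4652·0.326 = 1.129655; cosh(ωT) = 1.708867, sinh(ωT) = 1.385722
x(T) = p + (x₀−p)·cosh(ωT) + (ẋ₀/ω)·sinh(ωT) ⇒ p·(1 − cosh) = x(T) − x₀·cosh − (ẋ₀/ω)·sinh
numerator   = 0.1521 − (0.1377)·1.708867 − (-0.1781/3.4652)·1.385722 = -0.011989
denominator = 1 − 1.708867 = -0.708867
p = -0.011989 / -0.708867 = 0.0169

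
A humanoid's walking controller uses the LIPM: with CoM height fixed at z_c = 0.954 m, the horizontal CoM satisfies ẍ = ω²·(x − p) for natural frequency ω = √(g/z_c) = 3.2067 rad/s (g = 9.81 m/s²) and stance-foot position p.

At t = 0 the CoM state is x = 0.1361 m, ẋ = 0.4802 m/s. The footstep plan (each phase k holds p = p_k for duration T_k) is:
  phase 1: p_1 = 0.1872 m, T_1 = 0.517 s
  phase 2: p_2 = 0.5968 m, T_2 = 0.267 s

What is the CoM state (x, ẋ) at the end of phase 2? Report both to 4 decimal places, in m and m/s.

phase 1: p=0.1872, T=0.517, ωT=1.657864, cosh=2.719317, sinh=2.528771; start (x,ẋ)=(0.136100, 0.480200) → end (x,ẋ)=(0.426924, 0.891446)
phase 2: p=0.5968, T=0.267, ωT=0.856189, cosh=1.389475, sinh=0.964697; start (x,ẋ)=(0.426924, 0.891446) → end (x,ẋ)=(0.628942, 0.713130)

x = 0.6289, ẋ = 0.7131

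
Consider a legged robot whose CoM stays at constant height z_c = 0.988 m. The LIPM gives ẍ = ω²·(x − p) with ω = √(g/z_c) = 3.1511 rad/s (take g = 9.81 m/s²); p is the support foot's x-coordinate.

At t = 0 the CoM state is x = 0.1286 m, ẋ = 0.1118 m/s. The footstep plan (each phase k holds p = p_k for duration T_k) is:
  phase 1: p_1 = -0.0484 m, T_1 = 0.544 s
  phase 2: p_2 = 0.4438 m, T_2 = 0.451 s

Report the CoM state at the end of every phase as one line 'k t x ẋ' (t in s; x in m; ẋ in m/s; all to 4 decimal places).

phase 1: p=-0.0484, T=0.544, ωT=1.714198, cosh=2.866166, sinh=2.686058; start (x,ẋ)=(0.128600, 0.111800) → end (x,ẋ)=(0.554212, 1.818572)
phase 2: p=0.4438, T=0.451, ωT=1.421146, cosh=2.191651, sinh=1.950214; start (x,ẋ)=(0.554212, 1.818572) → end (x,ẋ)=(1.811297, 4.664190)

1 0.5440 0.5542 1.8186
2 0.9950 1.8113 4.6642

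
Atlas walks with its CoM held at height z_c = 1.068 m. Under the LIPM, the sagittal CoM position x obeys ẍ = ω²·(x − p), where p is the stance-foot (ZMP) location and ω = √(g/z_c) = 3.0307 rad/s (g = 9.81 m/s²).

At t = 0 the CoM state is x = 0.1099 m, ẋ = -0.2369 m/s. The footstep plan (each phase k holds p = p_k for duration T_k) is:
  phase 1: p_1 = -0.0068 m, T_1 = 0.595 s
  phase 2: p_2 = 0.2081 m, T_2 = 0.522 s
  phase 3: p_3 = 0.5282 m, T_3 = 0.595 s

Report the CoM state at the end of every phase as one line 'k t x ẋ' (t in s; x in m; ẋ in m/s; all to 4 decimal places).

phase 1: p=-0.0068, T=0.595, ωT=1.803266, cosh=3.117100, sinh=2.952341; start (x,ẋ)=(0.109900, -0.236900) → end (x,ẋ)=(0.126191, 0.305751)
phase 2: p=0.2081, T=0.522, ωT=1.582025, cosh=2.535179, sinh=2.329620; start (x,ẋ)=(0.126191, 0.305751) → end (x,ẋ)=(0.235468, 0.196822)
phase 3: p=0.5282, T=0.595, ωT=1.803266, cosh=3.117100, sinh=2.952341; start (x,ẋ)=(0.235468, 0.196822) → end (x,ẋ)=(-0.192542, -2.005753)

1 0.5950 0.1262 0.3058
2 1.1170 0.2355 0.1968
3 1.7120 -0.1925 -2.0058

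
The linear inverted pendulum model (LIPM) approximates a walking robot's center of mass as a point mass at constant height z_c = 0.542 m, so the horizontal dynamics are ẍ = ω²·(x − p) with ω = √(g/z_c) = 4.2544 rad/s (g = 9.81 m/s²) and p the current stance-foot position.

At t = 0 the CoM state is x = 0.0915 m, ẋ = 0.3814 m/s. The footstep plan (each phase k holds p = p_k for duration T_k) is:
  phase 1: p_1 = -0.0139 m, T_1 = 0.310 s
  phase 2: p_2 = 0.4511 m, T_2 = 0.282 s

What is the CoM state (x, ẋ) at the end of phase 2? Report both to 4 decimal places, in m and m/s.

x = 0.8204, ẋ = 2.1616

phase 1: p=-0.0139, T=0.310, ωT=1.318864, cosh=2.003305, sinh=1.735866; start (x,ẋ)=(0.091500, 0.381400) → end (x,ẋ)=(0.352866, 1.542447)
phase 2: p=0.4511, T=0.282, ωT=1.199741, cosh=1.810264, sinh=1.508992; start (x,ẋ)=(0.352866, 1.542447) → end (x,ẋ)=(0.820360, 2.161588)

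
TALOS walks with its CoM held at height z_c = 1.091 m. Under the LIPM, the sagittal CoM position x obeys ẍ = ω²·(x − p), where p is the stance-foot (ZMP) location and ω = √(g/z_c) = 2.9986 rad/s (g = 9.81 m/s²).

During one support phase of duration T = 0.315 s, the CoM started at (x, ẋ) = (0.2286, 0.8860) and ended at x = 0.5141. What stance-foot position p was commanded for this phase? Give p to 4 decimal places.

ωT = 2.9986·0.315 = 0.944559; cosh(ωT) = 1.480265, sinh(ωT) = 1.091414
x(T) = p + (x₀−p)·cosh(ωT) + (ẋ₀/ω)·sinh(ωT) ⇒ p·(1 − cosh) = x(T) − x₀·cosh − (ẋ₀/ω)·sinh
numerator   = 0.5141 − (0.2286)·1.480265 − (0.8860/2.9986)·1.091414 = -0.146770
denominator = 1 − 1.480265 = -0.480265
p = -0.146770 / -0.480265 = 0.3056

p = 0.3056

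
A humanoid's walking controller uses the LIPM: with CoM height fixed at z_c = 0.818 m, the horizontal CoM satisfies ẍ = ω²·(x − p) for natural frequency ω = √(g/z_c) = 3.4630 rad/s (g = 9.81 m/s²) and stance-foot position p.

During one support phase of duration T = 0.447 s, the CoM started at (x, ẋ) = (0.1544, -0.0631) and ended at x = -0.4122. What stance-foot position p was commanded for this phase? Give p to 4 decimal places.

p = 0.5151

ωT = 3.4630·0.447 = 1.547961; cosh(ωT) = 2.457277, sinh(ωT) = 2.244596
x(T) = p + (x₀−p)·cosh(ωT) + (ẋ₀/ω)·sinh(ωT) ⇒ p·(1 − cosh) = x(T) − x₀·cosh − (ẋ₀/ω)·sinh
numerator   = -0.4122 − (0.1544)·2.457277 − (-0.0631/3.4630)·2.244596 = -0.750704
denominator = 1 − 2.457277 = -1.457277
p = -0.750704 / -1.457277 = 0.5151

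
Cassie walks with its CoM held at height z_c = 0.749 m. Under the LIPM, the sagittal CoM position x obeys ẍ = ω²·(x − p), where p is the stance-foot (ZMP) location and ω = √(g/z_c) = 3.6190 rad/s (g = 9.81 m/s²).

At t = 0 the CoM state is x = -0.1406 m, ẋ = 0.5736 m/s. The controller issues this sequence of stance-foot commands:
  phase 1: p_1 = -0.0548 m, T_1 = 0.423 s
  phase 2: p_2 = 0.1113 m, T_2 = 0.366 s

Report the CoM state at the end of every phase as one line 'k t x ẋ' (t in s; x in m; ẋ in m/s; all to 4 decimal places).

phase 1: p=-0.0548, T=0.423, ωT=1.530837, cosh=2.419199, sinh=2.202845; start (x,ẋ)=(-0.140600, 0.573600) → end (x,ẋ)=(0.086777, 0.703647)
phase 2: p=0.1113, T=0.366, ωT=1.324554, cosh=2.013215, sinh=1.747293; start (x,ẋ)=(0.086777, 0.703647) → end (x,ẋ)=(0.401658, 1.261520)

1 0.4230 0.0868 0.7036
2 0.7890 0.4017 1.2615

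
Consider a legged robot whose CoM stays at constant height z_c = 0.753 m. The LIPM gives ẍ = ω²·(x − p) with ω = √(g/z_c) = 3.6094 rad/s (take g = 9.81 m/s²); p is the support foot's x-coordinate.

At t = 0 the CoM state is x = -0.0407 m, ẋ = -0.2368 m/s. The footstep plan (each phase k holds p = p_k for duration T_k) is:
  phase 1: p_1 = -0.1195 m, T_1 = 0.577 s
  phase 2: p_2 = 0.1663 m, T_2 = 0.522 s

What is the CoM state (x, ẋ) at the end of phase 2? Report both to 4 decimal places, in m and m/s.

x = -0.4460, ẋ = -2.0632

phase 1: p=-0.1195, T=0.577, ωT=2.082624, cosh=4.075051, sinh=3.950448; start (x,ẋ)=(-0.040700, -0.236800) → end (x,ẋ)=(-0.057561, 0.158617)
phase 2: p=0.1663, T=0.522, ωT=1.884107, cosh=3.366219, sinh=3.214255; start (x,ẋ)=(-0.057561, 0.158617) → end (x,ẋ)=(-0.446013, -2.063189)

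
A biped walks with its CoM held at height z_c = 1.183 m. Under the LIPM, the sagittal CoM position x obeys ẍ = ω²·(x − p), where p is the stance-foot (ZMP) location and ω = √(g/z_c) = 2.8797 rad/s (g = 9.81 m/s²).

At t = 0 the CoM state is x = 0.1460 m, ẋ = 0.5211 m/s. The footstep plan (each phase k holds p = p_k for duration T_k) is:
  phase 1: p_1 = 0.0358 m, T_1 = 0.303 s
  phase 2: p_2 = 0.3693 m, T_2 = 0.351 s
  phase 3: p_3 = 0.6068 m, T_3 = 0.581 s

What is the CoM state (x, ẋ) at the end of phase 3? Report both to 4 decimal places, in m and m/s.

x = 2.5986, ẋ = 5.9354

phase 1: p=0.0358, T=0.303, ωT=0.872549, cosh=1.405444, sinh=0.987559; start (x,ẋ)=(0.146000, 0.521100) → end (x,ẋ)=(0.369385, 1.045772)
phase 2: p=0.3693, T=0.351, ωT=1.010775, cosh=1.555833, sinh=1.191896; start (x,ẋ)=(0.369385, 1.045772) → end (x,ẋ)=(0.802273, 1.627338)
phase 3: p=0.6068, T=0.581, ωT=1.673106, cosh=2.758177, sinh=2.570514; start (x,ẋ)=(0.802273, 1.627338) → end (x,ẋ)=(2.598564, 5.935438)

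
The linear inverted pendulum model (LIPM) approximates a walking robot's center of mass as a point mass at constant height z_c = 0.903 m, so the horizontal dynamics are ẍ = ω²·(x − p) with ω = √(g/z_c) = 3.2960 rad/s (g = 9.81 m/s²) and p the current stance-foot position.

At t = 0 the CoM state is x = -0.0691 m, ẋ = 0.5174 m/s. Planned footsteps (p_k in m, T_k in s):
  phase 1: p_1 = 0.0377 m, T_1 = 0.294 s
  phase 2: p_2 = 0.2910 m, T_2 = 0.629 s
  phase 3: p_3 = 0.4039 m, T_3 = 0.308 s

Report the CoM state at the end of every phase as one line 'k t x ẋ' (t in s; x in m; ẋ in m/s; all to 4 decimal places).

phase 1: p=0.0377, T=0.294, ωT=0.969024, cosh=1.507412, sinh=1.127959; start (x,ẋ)=(-0.069100, 0.517400) → end (x,ẋ)=(0.053773, 0.382879)
phase 2: p=0.2910, T=0.629, ωT=2.073184, cosh=4.037940, sinh=3.912156; start (x,ẋ)=(0.053773, 0.382879) → end (x,ẋ)=(-0.212453, -1.512869)
phase 3: p=0.4039, T=0.308, ωT=1.015168, cosh=1.561084, sinh=1.198743; start (x,ẋ)=(-0.212453, -1.512869) → end (x,ẋ)=(-1.108503, -4.796959)

1 0.2940 0.0538 0.3829
2 0.9230 -0.2125 -1.5129
3 1.2310 -1.1085 -4.7970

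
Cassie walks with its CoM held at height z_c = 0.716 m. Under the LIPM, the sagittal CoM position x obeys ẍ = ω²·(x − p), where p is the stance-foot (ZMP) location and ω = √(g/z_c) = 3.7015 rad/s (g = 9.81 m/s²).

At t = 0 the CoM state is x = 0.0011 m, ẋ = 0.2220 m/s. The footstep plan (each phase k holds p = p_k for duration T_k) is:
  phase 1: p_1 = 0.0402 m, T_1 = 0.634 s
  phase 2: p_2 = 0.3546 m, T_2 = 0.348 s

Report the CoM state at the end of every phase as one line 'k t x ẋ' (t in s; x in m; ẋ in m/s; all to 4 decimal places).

phase 1: p=0.0402, T=0.634, ωT=2.346751, cosh=5.273618, sinh=5.177939; start (x,ẋ)=(0.001100, 0.222000) → end (x,ẋ)=(0.144552, 0.421347)
phase 2: p=0.3546, T=0.348, ωT=1.288122, cosh=1.950879, sinh=1.675091; start (x,ẋ)=(0.144552, 0.421347) → end (x,ẋ)=(0.135500, -0.480374)

1 0.6340 0.1446 0.4213
2 0.9820 0.1355 -0.4804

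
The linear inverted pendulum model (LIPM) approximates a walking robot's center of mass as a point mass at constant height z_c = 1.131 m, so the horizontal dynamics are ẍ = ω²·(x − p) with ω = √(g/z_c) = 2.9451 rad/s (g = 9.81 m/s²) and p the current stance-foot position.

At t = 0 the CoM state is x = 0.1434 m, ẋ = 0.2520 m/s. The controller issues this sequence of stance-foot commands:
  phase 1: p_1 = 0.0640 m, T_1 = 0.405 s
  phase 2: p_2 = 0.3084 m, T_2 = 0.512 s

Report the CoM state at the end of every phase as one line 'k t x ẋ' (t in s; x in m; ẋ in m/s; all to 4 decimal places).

phase 1: p=0.0640, T=0.405, ωT=1.192766, cosh=1.799783, sinh=1.496402; start (x,ẋ)=(0.143400, 0.252000) → end (x,ẋ)=(0.334944, 0.803465)
phase 2: p=0.3084, T=0.512, ωT=1.507891, cosh=2.369286, sinh=2.147909; start (x,ẋ)=(0.334944, 0.803465) → end (x,ẋ)=(0.957270, 2.071548)

1 0.4050 0.3349 0.8035
2 0.9170 0.9573 2.0715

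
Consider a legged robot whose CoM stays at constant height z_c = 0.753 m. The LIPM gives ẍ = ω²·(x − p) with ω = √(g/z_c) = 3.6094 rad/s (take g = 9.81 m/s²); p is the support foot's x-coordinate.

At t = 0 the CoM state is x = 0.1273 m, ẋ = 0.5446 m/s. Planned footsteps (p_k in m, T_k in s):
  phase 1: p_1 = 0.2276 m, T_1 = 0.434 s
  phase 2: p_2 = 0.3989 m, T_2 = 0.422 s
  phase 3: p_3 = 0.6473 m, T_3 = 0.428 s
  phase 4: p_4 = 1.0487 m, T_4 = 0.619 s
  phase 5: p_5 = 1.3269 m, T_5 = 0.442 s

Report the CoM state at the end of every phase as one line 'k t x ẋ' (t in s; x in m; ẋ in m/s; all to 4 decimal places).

phase 1: p=0.2276, T=0.434, ωT=1.566480, cosh=2.499268, sinh=2.290489; start (x,ẋ)=(0.127300, 0.544600) → end (x,ẋ)=(0.322521, 0.531892)
phase 2: p=0.3989, T=0.422, ωT=1.523167, cosh=2.402374, sinh=2.184354; start (x,ẋ)=(0.322521, 0.531892) → end (x,ẋ)=(0.537302, 0.675617)
phase 3: p=0.6473, T=0.428, ωT=1.544823, cosh=2.450246, sinh=2.236897; start (x,ẋ)=(0.537302, 0.675617) → end (x,ẋ)=(0.796486, 0.767321)
phase 4: p=1.0487, T=0.619, ωT=2.234219, cosh=4.723129, sinh=4.616053; start (x,ẋ)=(0.796486, 0.767321) → end (x,ẋ)=(0.838787, -0.578022)
phase 5: p=1.3269, T=0.442, ωT=1.595355, cosh=2.566457, sinh=2.363621; start (x,ẋ)=(0.838787, -0.578022) → end (x,ẋ)=(-0.304338, -5.647680)

1 0.4340 0.3225 0.5319
2 0.8560 0.5373 0.6756
3 1.2840 0.7965 0.7673
4 1.9030 0.8388 -0.5780
5 2.3450 -0.3043 -5.6477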